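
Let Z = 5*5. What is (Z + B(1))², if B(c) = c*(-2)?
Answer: 529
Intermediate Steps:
B(c) = -2*c
Z = 25
(Z + B(1))² = (25 - 2*1)² = (25 - 2)² = 23² = 529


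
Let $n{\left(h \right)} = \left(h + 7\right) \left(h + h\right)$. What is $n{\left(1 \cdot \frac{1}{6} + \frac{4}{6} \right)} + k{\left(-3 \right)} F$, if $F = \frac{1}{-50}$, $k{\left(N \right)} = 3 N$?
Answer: $\frac{2978}{225} \approx 13.236$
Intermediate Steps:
$n{\left(h \right)} = 2 h \left(7 + h\right)$ ($n{\left(h \right)} = \left(7 + h\right) 2 h = 2 h \left(7 + h\right)$)
$F = - \frac{1}{50} \approx -0.02$
$n{\left(1 \cdot \frac{1}{6} + \frac{4}{6} \right)} + k{\left(-3 \right)} F = 2 \left(1 \cdot \frac{1}{6} + \frac{4}{6}\right) \left(7 + \left(1 \cdot \frac{1}{6} + \frac{4}{6}\right)\right) + 3 \left(-3\right) \left(- \frac{1}{50}\right) = 2 \left(1 \cdot \frac{1}{6} + 4 \cdot \frac{1}{6}\right) \left(7 + \left(1 \cdot \frac{1}{6} + 4 \cdot \frac{1}{6}\right)\right) - - \frac{9}{50} = 2 \left(\frac{1}{6} + \frac{2}{3}\right) \left(7 + \left(\frac{1}{6} + \frac{2}{3}\right)\right) + \frac{9}{50} = 2 \cdot \frac{5}{6} \left(7 + \frac{5}{6}\right) + \frac{9}{50} = 2 \cdot \frac{5}{6} \cdot \frac{47}{6} + \frac{9}{50} = \frac{235}{18} + \frac{9}{50} = \frac{2978}{225}$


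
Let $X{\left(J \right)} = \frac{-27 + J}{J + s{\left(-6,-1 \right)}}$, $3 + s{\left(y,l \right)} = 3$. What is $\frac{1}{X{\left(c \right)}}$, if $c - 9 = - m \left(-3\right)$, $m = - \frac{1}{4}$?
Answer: $- \frac{11}{25} \approx -0.44$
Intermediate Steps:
$m = - \frac{1}{4}$ ($m = \left(-1\right) \frac{1}{4} = - \frac{1}{4} \approx -0.25$)
$s{\left(y,l \right)} = 0$ ($s{\left(y,l \right)} = -3 + 3 = 0$)
$c = \frac{33}{4}$ ($c = 9 + \left(-1\right) \left(- \frac{1}{4}\right) \left(-3\right) = 9 + \frac{1}{4} \left(-3\right) = 9 - \frac{3}{4} = \frac{33}{4} \approx 8.25$)
$X{\left(J \right)} = \frac{-27 + J}{J}$ ($X{\left(J \right)} = \frac{-27 + J}{J + 0} = \frac{-27 + J}{J}$)
$\frac{1}{X{\left(c \right)}} = \frac{1}{\frac{1}{\frac{33}{4}} \left(-27 + \frac{33}{4}\right)} = \frac{1}{\frac{4}{33} \left(- \frac{75}{4}\right)} = \frac{1}{- \frac{25}{11}} = - \frac{11}{25}$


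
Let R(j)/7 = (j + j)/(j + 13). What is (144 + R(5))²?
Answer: 1771561/81 ≈ 21871.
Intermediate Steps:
R(j) = 14*j/(13 + j) (R(j) = 7*((j + j)/(j + 13)) = 7*((2*j)/(13 + j)) = 7*(2*j/(13 + j)) = 14*j/(13 + j))
(144 + R(5))² = (144 + 14*5/(13 + 5))² = (144 + 14*5/18)² = (144 + 14*5*(1/18))² = (144 + 35/9)² = (1331/9)² = 1771561/81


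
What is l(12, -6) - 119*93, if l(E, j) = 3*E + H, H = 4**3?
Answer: -10967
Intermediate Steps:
H = 64
l(E, j) = 64 + 3*E (l(E, j) = 3*E + 64 = 64 + 3*E)
l(12, -6) - 119*93 = (64 + 3*12) - 119*93 = (64 + 36) - 11067 = 100 - 11067 = -10967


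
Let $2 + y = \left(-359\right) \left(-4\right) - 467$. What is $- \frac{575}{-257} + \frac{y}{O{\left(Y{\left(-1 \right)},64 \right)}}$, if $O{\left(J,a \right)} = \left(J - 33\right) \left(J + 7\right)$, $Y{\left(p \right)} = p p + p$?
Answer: $- \frac{115694}{59367} \approx -1.9488$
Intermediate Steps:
$Y{\left(p \right)} = p + p^{2}$ ($Y{\left(p \right)} = p^{2} + p = p + p^{2}$)
$y = 967$ ($y = -2 - -969 = -2 + \left(1436 - 467\right) = -2 + 969 = 967$)
$O{\left(J,a \right)} = \left(-33 + J\right) \left(7 + J\right)$
$- \frac{575}{-257} + \frac{y}{O{\left(Y{\left(-1 \right)},64 \right)}} = - \frac{575}{-257} + \frac{967}{-231 + \left(- (1 - 1)\right)^{2} - 26 \left(- (1 - 1)\right)} = \left(-575\right) \left(- \frac{1}{257}\right) + \frac{967}{-231 + \left(\left(-1\right) 0\right)^{2} - 26 \left(\left(-1\right) 0\right)} = \frac{575}{257} + \frac{967}{-231 + 0^{2} - 0} = \frac{575}{257} + \frac{967}{-231 + 0 + 0} = \frac{575}{257} + \frac{967}{-231} = \frac{575}{257} + 967 \left(- \frac{1}{231}\right) = \frac{575}{257} - \frac{967}{231} = - \frac{115694}{59367}$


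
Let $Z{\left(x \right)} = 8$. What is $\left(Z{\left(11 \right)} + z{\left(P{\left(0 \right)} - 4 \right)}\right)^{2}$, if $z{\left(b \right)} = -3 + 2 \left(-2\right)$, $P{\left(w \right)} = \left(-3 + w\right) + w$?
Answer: $1$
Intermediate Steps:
$P{\left(w \right)} = -3 + 2 w$
$z{\left(b \right)} = -7$ ($z{\left(b \right)} = -3 - 4 = -7$)
$\left(Z{\left(11 \right)} + z{\left(P{\left(0 \right)} - 4 \right)}\right)^{2} = \left(8 - 7\right)^{2} = 1^{2} = 1$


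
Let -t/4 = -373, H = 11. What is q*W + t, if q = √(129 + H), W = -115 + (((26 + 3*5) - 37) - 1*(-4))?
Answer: 1492 - 214*√35 ≈ 225.96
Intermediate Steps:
t = 1492 (t = -4*(-373) = 1492)
W = -107 (W = -115 + (((26 + 15) - 37) + 4) = -115 + ((41 - 37) + 4) = -115 + (4 + 4) = -115 + 8 = -107)
q = 2*√35 (q = √(129 + 11) = √140 = 2*√35 ≈ 11.832)
q*W + t = (2*√35)*(-107) + 1492 = -214*√35 + 1492 = 1492 - 214*√35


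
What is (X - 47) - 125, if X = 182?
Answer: 10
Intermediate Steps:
(X - 47) - 125 = (182 - 47) - 125 = 135 - 125 = 10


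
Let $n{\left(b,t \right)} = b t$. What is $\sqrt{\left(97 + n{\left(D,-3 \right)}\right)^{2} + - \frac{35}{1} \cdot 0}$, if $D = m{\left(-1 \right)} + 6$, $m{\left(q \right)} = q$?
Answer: $82$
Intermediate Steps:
$D = 5$ ($D = -1 + 6 = 5$)
$\sqrt{\left(97 + n{\left(D,-3 \right)}\right)^{2} + - \frac{35}{1} \cdot 0} = \sqrt{\left(97 + 5 \left(-3\right)\right)^{2} + - \frac{35}{1} \cdot 0} = \sqrt{\left(97 - 15\right)^{2} + \left(-35\right) 1 \cdot 0} = \sqrt{82^{2} - 0} = \sqrt{6724 + 0} = \sqrt{6724} = 82$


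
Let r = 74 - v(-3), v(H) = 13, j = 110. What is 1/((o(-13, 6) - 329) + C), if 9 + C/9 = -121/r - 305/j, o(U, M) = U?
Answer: -1342/625113 ≈ -0.0021468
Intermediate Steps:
r = 61 (r = 74 - 1*13 = 74 - 13 = 61)
C = -166149/1342 (C = -81 + 9*(-121/61 - 305/110) = -81 + 9*(-121*1/61 - 305*1/110) = -81 + 9*(-121/61 - 61/22) = -81 + 9*(-6383/1342) = -81 - 57447/1342 = -166149/1342 ≈ -123.81)
1/((o(-13, 6) - 329) + C) = 1/((-13 - 329) - 166149/1342) = 1/(-342 - 166149/1342) = 1/(-625113/1342) = -1342/625113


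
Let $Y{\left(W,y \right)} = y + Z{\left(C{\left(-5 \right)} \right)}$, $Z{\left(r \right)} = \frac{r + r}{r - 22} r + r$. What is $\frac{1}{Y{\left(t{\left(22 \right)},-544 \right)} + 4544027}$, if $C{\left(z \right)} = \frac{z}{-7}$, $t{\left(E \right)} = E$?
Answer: $\frac{1043}{4738853464} \approx 2.201 \cdot 10^{-7}$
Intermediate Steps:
$C{\left(z \right)} = - \frac{z}{7}$ ($C{\left(z \right)} = z \left(- \frac{1}{7}\right) = - \frac{z}{7}$)
$Z{\left(r \right)} = r + \frac{2 r^{2}}{-22 + r}$ ($Z{\left(r \right)} = \frac{2 r}{-22 + r} r + r = \frac{2 r^{2}}{-22 + r} + r = r + \frac{2 r^{2}}{-22 + r}$)
$Y{\left(W,y \right)} = \frac{695}{1043} + y$ ($Y{\left(W,y \right)} = y + \frac{\left(- \frac{1}{7}\right) \left(-5\right) \left(-22 + 3 \left(\left(- \frac{1}{7}\right) \left(-5\right)\right)\right)}{-22 - - \frac{5}{7}} = y + \frac{5 \left(-22 + 3 \cdot \frac{5}{7}\right)}{7 \left(-22 + \frac{5}{7}\right)} = y + \frac{5 \left(-22 + \frac{15}{7}\right)}{7 \left(- \frac{149}{7}\right)} = y + \frac{5}{7} \left(- \frac{7}{149}\right) \left(- \frac{139}{7}\right) = y + \frac{695}{1043} = \frac{695}{1043} + y$)
$\frac{1}{Y{\left(t{\left(22 \right)},-544 \right)} + 4544027} = \frac{1}{\left(\frac{695}{1043} - 544\right) + 4544027} = \frac{1}{- \frac{566697}{1043} + 4544027} = \frac{1}{\frac{4738853464}{1043}} = \frac{1043}{4738853464}$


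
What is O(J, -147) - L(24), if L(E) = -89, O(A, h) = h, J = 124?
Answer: -58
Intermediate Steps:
O(J, -147) - L(24) = -147 - 1*(-89) = -147 + 89 = -58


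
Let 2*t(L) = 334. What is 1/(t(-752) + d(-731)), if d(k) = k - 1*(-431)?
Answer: -1/133 ≈ -0.0075188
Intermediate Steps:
t(L) = 167 (t(L) = (1/2)*334 = 167)
d(k) = 431 + k (d(k) = k + 431 = 431 + k)
1/(t(-752) + d(-731)) = 1/(167 + (431 - 731)) = 1/(167 - 300) = 1/(-133) = -1/133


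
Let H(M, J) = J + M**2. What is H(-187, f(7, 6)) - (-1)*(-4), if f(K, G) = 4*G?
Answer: 34989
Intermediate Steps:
H(-187, f(7, 6)) - (-1)*(-4) = (4*6 + (-187)**2) - (-1)*(-4) = (24 + 34969) - 1*4 = 34993 - 4 = 34989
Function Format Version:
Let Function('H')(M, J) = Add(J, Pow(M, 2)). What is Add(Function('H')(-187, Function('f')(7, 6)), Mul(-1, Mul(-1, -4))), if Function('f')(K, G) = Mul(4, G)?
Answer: 34989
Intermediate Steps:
Add(Function('H')(-187, Function('f')(7, 6)), Mul(-1, Mul(-1, -4))) = Add(Add(Mul(4, 6), Pow(-187, 2)), Mul(-1, Mul(-1, -4))) = Add(Add(24, 34969), Mul(-1, 4)) = Add(34993, -4) = 34989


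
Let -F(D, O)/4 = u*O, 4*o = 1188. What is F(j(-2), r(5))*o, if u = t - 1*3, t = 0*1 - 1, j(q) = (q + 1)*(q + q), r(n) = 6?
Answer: 28512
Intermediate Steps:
j(q) = 2*q*(1 + q) (j(q) = (1 + q)*(2*q) = 2*q*(1 + q))
o = 297 (o = (¼)*1188 = 297)
t = -1 (t = 0 - 1 = -1)
u = -4 (u = -1 - 1*3 = -1 - 3 = -4)
F(D, O) = 16*O (F(D, O) = -(-16)*O = 16*O)
F(j(-2), r(5))*o = (16*6)*297 = 96*297 = 28512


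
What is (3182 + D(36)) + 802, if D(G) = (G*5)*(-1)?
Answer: 3804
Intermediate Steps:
D(G) = -5*G (D(G) = (5*G)*(-1) = -5*G)
(3182 + D(36)) + 802 = (3182 - 5*36) + 802 = (3182 - 180) + 802 = 3002 + 802 = 3804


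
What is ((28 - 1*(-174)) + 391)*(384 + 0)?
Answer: 227712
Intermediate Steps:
((28 - 1*(-174)) + 391)*(384 + 0) = ((28 + 174) + 391)*384 = (202 + 391)*384 = 593*384 = 227712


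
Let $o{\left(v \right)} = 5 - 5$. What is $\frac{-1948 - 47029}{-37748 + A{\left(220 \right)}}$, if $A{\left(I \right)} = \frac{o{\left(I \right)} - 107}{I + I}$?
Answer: $\frac{21549880}{16609227} \approx 1.2975$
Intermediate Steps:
$o{\left(v \right)} = 0$
$A{\left(I \right)} = - \frac{107}{2 I}$ ($A{\left(I \right)} = \frac{0 - 107}{I + I} = - \frac{107}{2 I}$)
$\frac{-1948 - 47029}{-37748 + A{\left(220 \right)}} = \frac{-1948 - 47029}{-37748 - \frac{107}{2 \cdot 220}} = - \frac{48977}{-37748 - \frac{107}{440}} = - \frac{48977}{- \frac{16609227}{440}} = \left(-48977\right) \left(- \frac{440}{16609227}\right) = \frac{21549880}{16609227}$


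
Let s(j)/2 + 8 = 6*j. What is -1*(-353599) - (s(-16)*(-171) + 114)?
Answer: 317917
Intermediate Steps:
s(j) = -16 + 12*j (s(j) = -16 + 2*(6*j) = -16 + 12*j)
-1*(-353599) - (s(-16)*(-171) + 114) = -1*(-353599) - ((-16 + 12*(-16))*(-171) + 114) = 353599 - ((-16 - 192)*(-171) + 114) = 353599 - (-208*(-171) + 114) = 353599 - (35568 + 114) = 353599 - 1*35682 = 353599 - 35682 = 317917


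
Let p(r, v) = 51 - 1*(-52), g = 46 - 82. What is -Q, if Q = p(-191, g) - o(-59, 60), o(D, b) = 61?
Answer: -42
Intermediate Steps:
g = -36
p(r, v) = 103 (p(r, v) = 51 + 52 = 103)
Q = 42 (Q = 103 - 1*61 = 103 - 61 = 42)
-Q = -1*42 = -42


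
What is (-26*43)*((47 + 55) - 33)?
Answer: -77142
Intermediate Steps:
(-26*43)*((47 + 55) - 33) = -1118*(102 - 33) = -1118*69 = -77142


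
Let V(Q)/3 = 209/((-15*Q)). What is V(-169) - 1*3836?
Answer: -3241211/845 ≈ -3835.8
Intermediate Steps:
V(Q) = -209/(5*Q) (V(Q) = 3*(209/((-15*Q))) = 3*(209*(-1/(15*Q))) = 3*(-209/(15*Q)) = -209/(5*Q))
V(-169) - 1*3836 = -209/5/(-169) - 1*3836 = -209/5*(-1/169) - 3836 = 209/845 - 3836 = -3241211/845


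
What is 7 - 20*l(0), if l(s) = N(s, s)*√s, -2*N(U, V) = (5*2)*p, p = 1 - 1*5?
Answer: 7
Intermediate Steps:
p = -4 (p = 1 - 5 = -4)
N(U, V) = 20 (N(U, V) = -5*2*(-4)/2 = -5*(-4) = -½*(-40) = 20)
l(s) = 20*√s
7 - 20*l(0) = 7 - 400*√0 = 7 - 400*0 = 7 - 20*0 = 7 + 0 = 7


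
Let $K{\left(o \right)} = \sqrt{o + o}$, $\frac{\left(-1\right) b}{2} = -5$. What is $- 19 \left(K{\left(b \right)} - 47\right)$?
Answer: $893 - 38 \sqrt{5} \approx 808.03$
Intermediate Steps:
$b = 10$ ($b = \left(-2\right) \left(-5\right) = 10$)
$K{\left(o \right)} = \sqrt{2} \sqrt{o}$ ($K{\left(o \right)} = \sqrt{2 o} = \sqrt{2} \sqrt{o}$)
$- 19 \left(K{\left(b \right)} - 47\right) = - 19 \left(\sqrt{2} \sqrt{10} - 47\right) = - 19 \left(2 \sqrt{5} - 47\right) = - 19 \left(-47 + 2 \sqrt{5}\right) = 893 - 38 \sqrt{5}$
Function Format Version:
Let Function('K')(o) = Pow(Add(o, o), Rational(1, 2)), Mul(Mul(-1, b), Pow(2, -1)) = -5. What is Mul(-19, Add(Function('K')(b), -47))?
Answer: Add(893, Mul(-38, Pow(5, Rational(1, 2)))) ≈ 808.03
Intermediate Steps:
b = 10 (b = Mul(-2, -5) = 10)
Function('K')(o) = Mul(Pow(2, Rational(1, 2)), Pow(o, Rational(1, 2))) (Function('K')(o) = Pow(Mul(2, o), Rational(1, 2)) = Mul(Pow(2, Rational(1, 2)), Pow(o, Rational(1, 2))))
Mul(-19, Add(Function('K')(b), -47)) = Mul(-19, Add(Mul(Pow(2, Rational(1, 2)), Pow(10, Rational(1, 2))), -47)) = Mul(-19, Add(Mul(2, Pow(5, Rational(1, 2))), -47)) = Mul(-19, Add(-47, Mul(2, Pow(5, Rational(1, 2))))) = Add(893, Mul(-38, Pow(5, Rational(1, 2))))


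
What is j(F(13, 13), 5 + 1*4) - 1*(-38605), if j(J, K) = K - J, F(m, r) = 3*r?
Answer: 38575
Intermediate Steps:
j(F(13, 13), 5 + 1*4) - 1*(-38605) = ((5 + 1*4) - 3*13) - 1*(-38605) = ((5 + 4) - 1*39) + 38605 = (9 - 39) + 38605 = -30 + 38605 = 38575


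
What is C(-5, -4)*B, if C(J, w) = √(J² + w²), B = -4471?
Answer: -4471*√41 ≈ -28628.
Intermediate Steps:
C(-5, -4)*B = √((-5)² + (-4)²)*(-4471) = √(25 + 16)*(-4471) = √41*(-4471) = -4471*√41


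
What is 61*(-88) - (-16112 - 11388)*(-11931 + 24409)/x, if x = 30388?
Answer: 45005554/7597 ≈ 5924.1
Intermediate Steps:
61*(-88) - (-16112 - 11388)*(-11931 + 24409)/x = 61*(-88) - (-16112 - 11388)*(-11931 + 24409)/30388 = -5368 - (-27500*12478)/30388 = -5368 - (-343145000)/30388 = -5368 - 1*(-85786250/7597) = -5368 + 85786250/7597 = 45005554/7597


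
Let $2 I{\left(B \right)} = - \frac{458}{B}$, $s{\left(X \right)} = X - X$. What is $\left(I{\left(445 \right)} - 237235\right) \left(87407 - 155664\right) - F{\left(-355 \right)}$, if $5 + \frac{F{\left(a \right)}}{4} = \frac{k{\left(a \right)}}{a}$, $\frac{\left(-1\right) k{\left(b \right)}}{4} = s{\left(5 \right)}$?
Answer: $\frac{7205878120528}{445} \approx 1.6193 \cdot 10^{10}$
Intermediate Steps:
$s{\left(X \right)} = 0$
$I{\left(B \right)} = - \frac{229}{B}$ ($I{\left(B \right)} = \frac{\left(-458\right) \frac{1}{B}}{2} = - \frac{229}{B}$)
$k{\left(b \right)} = 0$ ($k{\left(b \right)} = \left(-4\right) 0 = 0$)
$F{\left(a \right)} = -20$ ($F{\left(a \right)} = -20 + 4 \frac{0}{a} = -20 + 4 \cdot 0 = -20 + 0 = -20$)
$\left(I{\left(445 \right)} - 237235\right) \left(87407 - 155664\right) - F{\left(-355 \right)} = \left(- \frac{229}{445} - 237235\right) \left(87407 - 155664\right) - -20 = \left(\left(-229\right) \frac{1}{445} - 237235\right) \left(-68257\right) + 20 = \left(- \frac{229}{445} - 237235\right) \left(-68257\right) + 20 = \left(- \frac{105569804}{445}\right) \left(-68257\right) + 20 = \frac{7205878111628}{445} + 20 = \frac{7205878120528}{445}$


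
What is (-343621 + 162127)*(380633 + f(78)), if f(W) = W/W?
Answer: -69082787196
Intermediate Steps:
f(W) = 1
(-343621 + 162127)*(380633 + f(78)) = (-343621 + 162127)*(380633 + 1) = -181494*380634 = -69082787196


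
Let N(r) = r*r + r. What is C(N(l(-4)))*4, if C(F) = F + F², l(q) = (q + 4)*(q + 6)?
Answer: 0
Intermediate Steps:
l(q) = (4 + q)*(6 + q)
N(r) = r + r² (N(r) = r² + r = r + r²)
C(N(l(-4)))*4 = (((24 + (-4)² + 10*(-4))*(1 + (24 + (-4)² + 10*(-4))))*(1 + (24 + (-4)² + 10*(-4))*(1 + (24 + (-4)² + 10*(-4)))))*4 = (((24 + 16 - 40)*(1 + (24 + 16 - 40)))*(1 + (24 + 16 - 40)*(1 + (24 + 16 - 40))))*4 = ((0*(1 + 0))*(1 + 0*(1 + 0)))*4 = ((0*1)*(1 + 0*1))*4 = (0*(1 + 0))*4 = (0*1)*4 = 0*4 = 0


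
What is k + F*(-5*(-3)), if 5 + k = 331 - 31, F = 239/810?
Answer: 16169/54 ≈ 299.43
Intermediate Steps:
F = 239/810 (F = 239*(1/810) = 239/810 ≈ 0.29506)
k = 295 (k = -5 + (331 - 31) = -5 + 300 = 295)
k + F*(-5*(-3)) = 295 + 239*(-5*(-3))/810 = 295 + (239/810)*15 = 295 + 239/54 = 16169/54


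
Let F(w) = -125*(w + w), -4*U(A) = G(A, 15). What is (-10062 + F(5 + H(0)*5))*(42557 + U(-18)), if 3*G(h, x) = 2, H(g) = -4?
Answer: -268618732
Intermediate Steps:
G(h, x) = 2/3 (G(h, x) = (1/3)*2 = 2/3)
U(A) = -1/6 (U(A) = -1/4*2/3 = -1/6)
F(w) = -250*w
(-10062 + F(5 + H(0)*5))*(42557 + U(-18)) = (-10062 - 250*(5 - 4*5))*(42557 - 1/6) = (-10062 - 250*(5 - 20))*(255341/6) = (-10062 - 250*(-15))*(255341/6) = (-10062 + 3750)*(255341/6) = -6312*255341/6 = -268618732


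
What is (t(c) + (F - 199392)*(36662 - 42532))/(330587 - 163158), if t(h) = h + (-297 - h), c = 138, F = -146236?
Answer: 2028836063/167429 ≈ 12118.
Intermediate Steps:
t(h) = -297
(t(c) + (F - 199392)*(36662 - 42532))/(330587 - 163158) = (-297 + (-146236 - 199392)*(36662 - 42532))/(330587 - 163158) = (-297 - 345628*(-5870))/167429 = (-297 + 2028836360)*(1/167429) = 2028836063*(1/167429) = 2028836063/167429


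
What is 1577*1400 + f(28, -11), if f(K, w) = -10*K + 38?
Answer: 2207558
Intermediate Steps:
f(K, w) = 38 - 10*K
1577*1400 + f(28, -11) = 1577*1400 + (38 - 10*28) = 2207800 + (38 - 280) = 2207800 - 242 = 2207558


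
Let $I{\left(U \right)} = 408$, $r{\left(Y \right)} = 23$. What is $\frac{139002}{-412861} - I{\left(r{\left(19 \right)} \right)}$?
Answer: $- \frac{168586290}{412861} \approx -408.34$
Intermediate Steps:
$\frac{139002}{-412861} - I{\left(r{\left(19 \right)} \right)} = \frac{139002}{-412861} - 408 = 139002 \left(- \frac{1}{412861}\right) - 408 = - \frac{139002}{412861} - 408 = - \frac{168586290}{412861}$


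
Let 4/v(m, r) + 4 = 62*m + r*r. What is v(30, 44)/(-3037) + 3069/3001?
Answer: 8835881243/8640107076 ≈ 1.0227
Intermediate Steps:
v(m, r) = 4/(-4 + r² + 62*m) (v(m, r) = 4/(-4 + (62*m + r*r)) = 4/(-4 + (62*m + r²)) = 4/(-4 + (r² + 62*m)) = 4/(-4 + r² + 62*m))
v(30, 44)/(-3037) + 3069/3001 = (4/(-4 + 44² + 62*30))/(-3037) + 3069/3001 = (4/(-4 + 1936 + 1860))*(-1/3037) + 3069*(1/3001) = (4/3792)*(-1/3037) + 3069/3001 = (4*(1/3792))*(-1/3037) + 3069/3001 = (1/948)*(-1/3037) + 3069/3001 = -1/2879076 + 3069/3001 = 8835881243/8640107076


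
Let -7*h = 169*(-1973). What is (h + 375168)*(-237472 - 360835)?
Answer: -1770757175191/7 ≈ -2.5297e+11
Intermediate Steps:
h = 333437/7 (h = -169*(-1973)/7 = -1/7*(-333437) = 333437/7 ≈ 47634.)
(h + 375168)*(-237472 - 360835) = (333437/7 + 375168)*(-237472 - 360835) = (2959613/7)*(-598307) = -1770757175191/7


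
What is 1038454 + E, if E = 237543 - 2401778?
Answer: -1125781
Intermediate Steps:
E = -2164235
1038454 + E = 1038454 - 2164235 = -1125781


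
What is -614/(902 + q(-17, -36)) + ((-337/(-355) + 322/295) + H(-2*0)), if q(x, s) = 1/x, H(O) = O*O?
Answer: 87357035/64229937 ≈ 1.3601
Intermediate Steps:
H(O) = O²
-614/(902 + q(-17, -36)) + ((-337/(-355) + 322/295) + H(-2*0)) = -614/(902 + 1/(-17)) + ((-337/(-355) + 322/295) + (-2*0)²) = -614/(902 - 1/17) + ((-337*(-1/355) + 322*(1/295)) + 0²) = -614/(15333/17) + ((337/355 + 322/295) + 0) = (17/15333)*(-614) + (8549/4189 + 0) = -10438/15333 + 8549/4189 = 87357035/64229937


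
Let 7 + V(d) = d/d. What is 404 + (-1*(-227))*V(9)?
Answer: -958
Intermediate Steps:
V(d) = -6 (V(d) = -7 + d/d = -7 + 1 = -6)
404 + (-1*(-227))*V(9) = 404 - 1*(-227)*(-6) = 404 + 227*(-6) = 404 - 1362 = -958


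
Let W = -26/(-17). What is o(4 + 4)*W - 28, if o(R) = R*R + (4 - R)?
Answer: 1084/17 ≈ 63.765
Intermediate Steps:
W = 26/17 (W = -26*(-1/17) = 26/17 ≈ 1.5294)
o(R) = 4 + R² - R (o(R) = R² + (4 - R) = 4 + R² - R)
o(4 + 4)*W - 28 = (4 + (4 + 4)² - (4 + 4))*(26/17) - 28 = (4 + 8² - 1*8)*(26/17) - 28 = (4 + 64 - 8)*(26/17) - 28 = 60*(26/17) - 28 = 1560/17 - 28 = 1084/17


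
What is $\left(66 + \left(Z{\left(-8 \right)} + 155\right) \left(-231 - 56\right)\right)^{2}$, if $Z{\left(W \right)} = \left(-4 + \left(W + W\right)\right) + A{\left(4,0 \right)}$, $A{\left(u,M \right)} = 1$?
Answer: $1518349156$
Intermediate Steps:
$Z{\left(W \right)} = -3 + 2 W$ ($Z{\left(W \right)} = \left(-4 + \left(W + W\right)\right) + 1 = \left(-4 + 2 W\right) + 1 = -3 + 2 W$)
$\left(66 + \left(Z{\left(-8 \right)} + 155\right) \left(-231 - 56\right)\right)^{2} = \left(66 + \left(\left(-3 + 2 \left(-8\right)\right) + 155\right) \left(-231 - 56\right)\right)^{2} = \left(66 + \left(\left(-3 - 16\right) + 155\right) \left(-287\right)\right)^{2} = \left(66 + \left(-19 + 155\right) \left(-287\right)\right)^{2} = \left(66 + 136 \left(-287\right)\right)^{2} = \left(66 - 39032\right)^{2} = \left(-38966\right)^{2} = 1518349156$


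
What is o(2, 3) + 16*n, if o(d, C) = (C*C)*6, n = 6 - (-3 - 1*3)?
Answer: 246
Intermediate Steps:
n = 12 (n = 6 - (-3 - 3) = 6 - 1*(-6) = 6 + 6 = 12)
o(d, C) = 6*C² (o(d, C) = C²*6 = 6*C²)
o(2, 3) + 16*n = 6*3² + 16*12 = 6*9 + 192 = 54 + 192 = 246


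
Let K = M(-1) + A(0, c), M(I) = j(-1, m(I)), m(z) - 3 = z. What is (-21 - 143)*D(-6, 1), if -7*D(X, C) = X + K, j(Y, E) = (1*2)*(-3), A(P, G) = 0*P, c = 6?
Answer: -1968/7 ≈ -281.14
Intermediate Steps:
m(z) = 3 + z
A(P, G) = 0
j(Y, E) = -6 (j(Y, E) = 2*(-3) = -6)
M(I) = -6
K = -6 (K = -6 + 0 = -6)
D(X, C) = 6/7 - X/7 (D(X, C) = -(X - 6)/7 = -(-6 + X)/7 = 6/7 - X/7)
(-21 - 143)*D(-6, 1) = (-21 - 143)*(6/7 - ⅐*(-6)) = -164*(6/7 + 6/7) = -164*12/7 = -1968/7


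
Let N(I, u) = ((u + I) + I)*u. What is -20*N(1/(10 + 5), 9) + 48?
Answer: -1596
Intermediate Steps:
N(I, u) = u*(u + 2*I) (N(I, u) = ((I + u) + I)*u = (u + 2*I)*u = u*(u + 2*I))
-20*N(1/(10 + 5), 9) + 48 = -180*(9 + 2/(10 + 5)) + 48 = -180*(9 + 2/15) + 48 = -180*137/15 + 48 = -20*411/5 + 48 = -1644 + 48 = -1596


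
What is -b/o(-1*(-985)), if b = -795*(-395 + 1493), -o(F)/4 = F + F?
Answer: -87291/788 ≈ -110.78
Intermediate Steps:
o(F) = -8*F (o(F) = -4*(F + F) = -8*F)
b = -872910 (b = -795*1098 = -872910)
-b/o(-1*(-985)) = -(-872910)/((-(-8)*(-985))) = -(-872910)/((-8*985)) = -(-872910)/(-7880) = -(-872910)*(-1)/7880 = -1*87291/788 = -87291/788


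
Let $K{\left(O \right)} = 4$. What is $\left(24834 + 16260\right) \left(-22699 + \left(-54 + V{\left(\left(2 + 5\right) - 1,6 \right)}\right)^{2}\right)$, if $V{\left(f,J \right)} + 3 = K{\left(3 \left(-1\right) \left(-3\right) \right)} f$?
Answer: $-888041340$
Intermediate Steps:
$V{\left(f,J \right)} = -3 + 4 f$
$\left(24834 + 16260\right) \left(-22699 + \left(-54 + V{\left(\left(2 + 5\right) - 1,6 \right)}\right)^{2}\right) = \left(24834 + 16260\right) \left(-22699 + \left(-54 - \left(3 - 4 \left(\left(2 + 5\right) - 1\right)\right)\right)^{2}\right) = 41094 \left(-22699 + \left(-54 - \left(3 - 4 \left(7 - 1\right)\right)\right)^{2}\right) = 41094 \left(-22699 + \left(-54 + \left(-3 + 4 \cdot 6\right)\right)^{2}\right) = 41094 \left(-22699 + \left(-54 + \left(-3 + 24\right)\right)^{2}\right) = 41094 \left(-22699 + \left(-54 + 21\right)^{2}\right) = 41094 \left(-22699 + \left(-33\right)^{2}\right) = 41094 \left(-22699 + 1089\right) = 41094 \left(-21610\right) = -888041340$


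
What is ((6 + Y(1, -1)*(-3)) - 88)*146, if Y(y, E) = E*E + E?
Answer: -11972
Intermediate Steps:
Y(y, E) = E + E² (Y(y, E) = E² + E = E + E²)
((6 + Y(1, -1)*(-3)) - 88)*146 = ((6 - (1 - 1)*(-3)) - 88)*146 = ((6 - 1*0*(-3)) - 88)*146 = ((6 + 0*(-3)) - 88)*146 = ((6 + 0) - 88)*146 = (6 - 88)*146 = -82*146 = -11972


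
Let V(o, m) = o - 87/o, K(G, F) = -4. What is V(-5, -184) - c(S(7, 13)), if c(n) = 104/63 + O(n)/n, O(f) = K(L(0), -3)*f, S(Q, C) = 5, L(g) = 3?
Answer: 4646/315 ≈ 14.749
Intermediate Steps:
O(f) = -4*f
c(n) = -148/63 (c(n) = 104/63 + (-4*n)/n = 104*(1/63) - 4 = 104/63 - 4 = -148/63)
V(-5, -184) - c(S(7, 13)) = (-5 - 87/(-5)) - 1*(-148/63) = (-5 - 87*(-1/5)) + 148/63 = (-5 + 87/5) + 148/63 = 62/5 + 148/63 = 4646/315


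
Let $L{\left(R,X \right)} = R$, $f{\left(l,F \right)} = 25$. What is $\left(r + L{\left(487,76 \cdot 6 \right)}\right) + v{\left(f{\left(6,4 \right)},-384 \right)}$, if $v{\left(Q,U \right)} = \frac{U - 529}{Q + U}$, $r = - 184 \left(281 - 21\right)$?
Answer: $- \frac{16998814}{359} \approx -47350.0$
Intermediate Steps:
$r = -47840$ ($r = \left(-184\right) 260 = -47840$)
$v{\left(Q,U \right)} = \frac{-529 + U}{Q + U}$
$\left(r + L{\left(487,76 \cdot 6 \right)}\right) + v{\left(f{\left(6,4 \right)},-384 \right)} = \left(-47840 + 487\right) + \frac{-529 - 384}{25 - 384} = -47353 + \frac{1}{-359} \left(-913\right) = -47353 - - \frac{913}{359} = -47353 + \frac{913}{359} = - \frac{16998814}{359}$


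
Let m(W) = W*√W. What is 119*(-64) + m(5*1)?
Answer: -7616 + 5*√5 ≈ -7604.8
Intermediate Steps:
m(W) = W^(3/2)
119*(-64) + m(5*1) = 119*(-64) + (5*1)^(3/2) = -7616 + 5^(3/2) = -7616 + 5*√5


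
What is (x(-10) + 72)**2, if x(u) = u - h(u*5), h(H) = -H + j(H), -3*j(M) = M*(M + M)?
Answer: 25361296/9 ≈ 2.8179e+6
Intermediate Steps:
j(M) = -2*M**2/3 (j(M) = -M*(M + M)/3 = -M*2*M/3 = -2*M**2/3)
h(H) = -H - 2*H**2/3
x(u) = u - 5*u*(-3 - 10*u)/3 (x(u) = u - u*5*(-3 - 2*u*5)/3 = u - 5*u*(-3 - 10*u)/3)
(x(-10) + 72)**2 = ((2/3)*(-10)*(9 + 25*(-10)) + 72)**2 = ((2/3)*(-10)*(9 - 250) + 72)**2 = ((2/3)*(-10)*(-241) + 72)**2 = (4820/3 + 72)**2 = (5036/3)**2 = 25361296/9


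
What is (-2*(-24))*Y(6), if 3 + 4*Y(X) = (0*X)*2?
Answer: -36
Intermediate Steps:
Y(X) = -3/4 (Y(X) = -3/4 + ((0*X)*2)/4 = -3/4 + (0*2)/4 = -3/4 + (1/4)*0 = -3/4 + 0 = -3/4)
(-2*(-24))*Y(6) = -2*(-24)*(-3/4) = 48*(-3/4) = -36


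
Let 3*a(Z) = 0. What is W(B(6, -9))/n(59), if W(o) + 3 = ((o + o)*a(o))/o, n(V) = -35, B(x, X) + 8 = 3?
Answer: 3/35 ≈ 0.085714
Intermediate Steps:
B(x, X) = -5 (B(x, X) = -8 + 3 = -5)
a(Z) = 0 (a(Z) = (1/3)*0 = 0)
W(o) = -3 (W(o) = -3 + ((o + o)*0)/o = -3 + ((2*o)*0)/o = -3 + 0/o = -3 + 0 = -3)
W(B(6, -9))/n(59) = -3/(-35) = -3*(-1/35) = 3/35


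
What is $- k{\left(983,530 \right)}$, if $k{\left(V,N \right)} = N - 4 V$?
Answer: $3402$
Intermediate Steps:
$- k{\left(983,530 \right)} = - (530 - 3932) = \left(-1\right) \left(-3402\right) = 3402$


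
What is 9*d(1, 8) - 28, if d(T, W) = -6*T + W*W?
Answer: 494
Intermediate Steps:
d(T, W) = W**2 - 6*T (d(T, W) = -6*T + W**2 = W**2 - 6*T)
9*d(1, 8) - 28 = 9*(8**2 - 6*1) - 28 = 9*(64 - 6) - 28 = 9*58 - 28 = 522 - 28 = 494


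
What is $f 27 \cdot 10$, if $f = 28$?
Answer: $7560$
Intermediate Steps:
$f 27 \cdot 10 = 28 \cdot 27 \cdot 10 = 756 \cdot 10 = 7560$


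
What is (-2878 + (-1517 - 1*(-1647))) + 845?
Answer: -1903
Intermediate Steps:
(-2878 + (-1517 - 1*(-1647))) + 845 = (-2878 + (-1517 + 1647)) + 845 = (-2878 + 130) + 845 = -2748 + 845 = -1903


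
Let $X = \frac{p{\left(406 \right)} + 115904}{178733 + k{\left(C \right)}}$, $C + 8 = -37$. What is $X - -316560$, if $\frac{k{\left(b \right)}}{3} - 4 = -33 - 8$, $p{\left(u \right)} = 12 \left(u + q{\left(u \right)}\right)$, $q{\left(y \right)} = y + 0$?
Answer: $\frac{28272352984}{89311} \approx 3.1656 \cdot 10^{5}$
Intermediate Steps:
$q{\left(y \right)} = y$
$C = -45$ ($C = -8 - 37 = -45$)
$p{\left(u \right)} = 24 u$ ($p{\left(u \right)} = 12 \left(u + u\right) = 12 \cdot 2 u = 24 u$)
$k{\left(b \right)} = -111$ ($k{\left(b \right)} = 12 + 3 \left(-33 - 8\right) = 12 + 3 \left(-41\right) = 12 - 123 = -111$)
$X = \frac{62824}{89311}$ ($X = \frac{24 \cdot 406 + 115904}{178733 - 111} = \frac{9744 + 115904}{178622} = 125648 \cdot \frac{1}{178622} = \frac{62824}{89311} \approx 0.70343$)
$X - -316560 = \frac{62824}{89311} - -316560 = \frac{62824}{89311} + 316560 = \frac{28272352984}{89311}$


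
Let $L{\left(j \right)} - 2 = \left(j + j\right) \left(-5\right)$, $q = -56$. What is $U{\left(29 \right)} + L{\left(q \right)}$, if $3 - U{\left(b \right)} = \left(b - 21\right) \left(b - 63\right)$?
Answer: $837$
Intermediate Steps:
$U{\left(b \right)} = 3 - \left(-63 + b\right) \left(-21 + b\right)$ ($U{\left(b \right)} = 3 - \left(b - 21\right) \left(b - 63\right) = 3 - \left(-21 + b\right) \left(-63 + b\right) = 3 - \left(-63 + b\right) \left(-21 + b\right)$)
$L{\left(j \right)} = 2 - 10 j$ ($L{\left(j \right)} = 2 + \left(j + j\right) \left(-5\right) = 2 + 2 j \left(-5\right) = 2 - 10 j$)
$U{\left(29 \right)} + L{\left(q \right)} = \left(-1320 - 29^{2} + 84 \cdot 29\right) + \left(2 - -560\right) = \left(-1320 - 841 + 2436\right) + \left(2 + 560\right) = \left(-1320 - 841 + 2436\right) + 562 = 275 + 562 = 837$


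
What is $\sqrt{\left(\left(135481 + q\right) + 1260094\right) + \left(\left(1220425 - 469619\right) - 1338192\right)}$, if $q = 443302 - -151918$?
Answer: $7 \sqrt{28641} \approx 1184.7$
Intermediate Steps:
$q = 595220$ ($q = 443302 + 151918 = 595220$)
$\sqrt{\left(\left(135481 + q\right) + 1260094\right) + \left(\left(1220425 - 469619\right) - 1338192\right)} = \sqrt{\left(\left(135481 + 595220\right) + 1260094\right) + \left(\left(1220425 - 469619\right) - 1338192\right)} = \sqrt{\left(730701 + 1260094\right) + \left(\left(1220425 + \left(-482204 + 12585\right)\right) - 1338192\right)} = \sqrt{1990795 + \left(\left(1220425 - 469619\right) - 1338192\right)} = \sqrt{1990795 + \left(750806 - 1338192\right)} = \sqrt{1990795 - 587386} = \sqrt{1403409} = 7 \sqrt{28641}$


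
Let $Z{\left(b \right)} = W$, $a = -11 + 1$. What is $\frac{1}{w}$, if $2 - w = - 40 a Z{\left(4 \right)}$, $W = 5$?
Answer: $- \frac{1}{1998} \approx -0.0005005$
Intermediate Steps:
$a = -10$
$Z{\left(b \right)} = 5$
$w = -1998$ ($w = 2 - \left(-40\right) \left(-10\right) 5 = 2 - 400 \cdot 5 = 2 - 2000 = -1998$)
$\frac{1}{w} = \frac{1}{-1998} = - \frac{1}{1998}$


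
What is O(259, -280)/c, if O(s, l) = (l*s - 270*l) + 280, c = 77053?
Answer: 3360/77053 ≈ 0.043606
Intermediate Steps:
O(s, l) = 280 - 270*l + l*s (O(s, l) = (-270*l + l*s) + 280 = 280 - 270*l + l*s)
O(259, -280)/c = (280 - 270*(-280) - 280*259)/77053 = (280 + 75600 - 72520)*(1/77053) = 3360*(1/77053) = 3360/77053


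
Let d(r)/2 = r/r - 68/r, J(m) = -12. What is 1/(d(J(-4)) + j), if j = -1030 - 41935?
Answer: -3/128855 ≈ -2.3282e-5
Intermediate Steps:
j = -42965
d(r) = 2 - 136/r (d(r) = 2*(r/r - 68/r) = 2*(1 - 68/r) = 2 - 136/r)
1/(d(J(-4)) + j) = 1/((2 - 136/(-12)) - 42965) = 1/((2 - 136*(-1/12)) - 42965) = 1/((2 + 34/3) - 42965) = 1/(40/3 - 42965) = 1/(-128855/3) = -3/128855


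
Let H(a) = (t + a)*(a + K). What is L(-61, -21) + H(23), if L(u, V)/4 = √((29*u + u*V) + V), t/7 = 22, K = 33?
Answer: 9912 + 4*I*√509 ≈ 9912.0 + 90.244*I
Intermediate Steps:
t = 154 (t = 7*22 = 154)
L(u, V) = 4*√(V + 29*u + V*u) (L(u, V) = 4*√((29*u + u*V) + V) = 4*√((29*u + V*u) + V) = 4*√(V + 29*u + V*u))
H(a) = (33 + a)*(154 + a) (H(a) = (154 + a)*(a + 33) = (154 + a)*(33 + a) = (33 + a)*(154 + a))
L(-61, -21) + H(23) = 4*√(-21 + 29*(-61) - 21*(-61)) + (5082 + 23² + 187*23) = 4*√(-21 - 1769 + 1281) + (5082 + 529 + 4301) = 4*√(-509) + 9912 = 4*(I*√509) + 9912 = 4*I*√509 + 9912 = 9912 + 4*I*√509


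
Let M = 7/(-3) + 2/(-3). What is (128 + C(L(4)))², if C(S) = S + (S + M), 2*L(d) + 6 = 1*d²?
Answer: 18225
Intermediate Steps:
L(d) = -3 + d²/2 (L(d) = -3 + (1*d²)/2 = -3 + d²/2)
M = -3 (M = 7*(-⅓) + 2*(-⅓) = -7/3 - ⅔ = -3)
C(S) = -3 + 2*S (C(S) = S + (S - 3) = S + (-3 + S) = -3 + 2*S)
(128 + C(L(4)))² = (128 + (-3 + 2*(-3 + (½)*4²)))² = (128 + (-3 + 2*(-3 + (½)*16)))² = (128 + (-3 + 2*(-3 + 8)))² = (128 + (-3 + 2*5))² = (128 + (-3 + 10))² = (128 + 7)² = 135² = 18225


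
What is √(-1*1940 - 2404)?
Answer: 2*I*√1086 ≈ 65.909*I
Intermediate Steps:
√(-1*1940 - 2404) = √(-1940 - 2404) = √(-4344) = 2*I*√1086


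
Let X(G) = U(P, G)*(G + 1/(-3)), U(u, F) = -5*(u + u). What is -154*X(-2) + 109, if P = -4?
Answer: 43447/3 ≈ 14482.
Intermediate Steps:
U(u, F) = -10*u
X(G) = -40/3 + 40*G (X(G) = (-10*(-4))*(G + 1/(-3)) = 40*(G - 1/3) = 40*(-1/3 + G) = -40/3 + 40*G)
-154*X(-2) + 109 = -154*(-40/3 + 40*(-2)) + 109 = -154*(-40/3 - 80) + 109 = -154*(-280/3) + 109 = 43120/3 + 109 = 43447/3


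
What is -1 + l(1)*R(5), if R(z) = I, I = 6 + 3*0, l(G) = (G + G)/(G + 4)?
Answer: 7/5 ≈ 1.4000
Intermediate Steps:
l(G) = 2*G/(4 + G) (l(G) = (2*G)/(4 + G) = 2*G/(4 + G))
I = 6 (I = 6 + 0 = 6)
R(z) = 6
-1 + l(1)*R(5) = -1 + (2*1/(4 + 1))*6 = -1 + (2*1/5)*6 = -1 + (2*1*(1/5))*6 = -1 + (2/5)*6 = -1 + 12/5 = 7/5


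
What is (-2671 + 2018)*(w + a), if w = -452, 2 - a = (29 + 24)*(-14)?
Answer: -190676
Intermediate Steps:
a = 744 (a = 2 - (29 + 24)*(-14) = 2 - 53*(-14) = 2 - 1*(-742) = 2 + 742 = 744)
(-2671 + 2018)*(w + a) = (-2671 + 2018)*(-452 + 744) = -653*292 = -190676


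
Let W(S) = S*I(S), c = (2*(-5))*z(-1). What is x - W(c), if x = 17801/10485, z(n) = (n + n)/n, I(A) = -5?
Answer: -1030699/10485 ≈ -98.302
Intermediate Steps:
z(n) = 2 (z(n) = (2*n)/n = 2)
x = 17801/10485 (x = 17801*(1/10485) = 17801/10485 ≈ 1.6978)
c = -20 (c = (2*(-5))*2 = -10*2 = -20)
W(S) = -5*S (W(S) = S*(-5) = -5*S)
x - W(c) = 17801/10485 - (-5)*(-20) = 17801/10485 - 1*100 = 17801/10485 - 100 = -1030699/10485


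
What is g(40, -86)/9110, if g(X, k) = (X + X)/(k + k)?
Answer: -2/39173 ≈ -5.1056e-5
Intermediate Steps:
g(X, k) = X/k (g(X, k) = (2*X)/((2*k)) = (2*X)*(1/(2*k)) = X/k)
g(40, -86)/9110 = (40/(-86))/9110 = (40*(-1/86))*(1/9110) = -20/43*1/9110 = -2/39173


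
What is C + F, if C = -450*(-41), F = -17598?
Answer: 852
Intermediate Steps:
C = 18450
C + F = 18450 - 17598 = 852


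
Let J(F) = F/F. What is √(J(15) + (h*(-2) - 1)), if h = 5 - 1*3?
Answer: 2*I ≈ 2.0*I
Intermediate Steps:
h = 2 (h = 5 - 3 = 2)
J(F) = 1
√(J(15) + (h*(-2) - 1)) = √(1 + (2*(-2) - 1)) = √(1 + (-4 - 1)) = √(1 - 5) = √(-4) = 2*I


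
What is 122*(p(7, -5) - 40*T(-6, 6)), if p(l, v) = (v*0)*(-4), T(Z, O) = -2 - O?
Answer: 39040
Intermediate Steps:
p(l, v) = 0 (p(l, v) = 0*(-4) = 0)
122*(p(7, -5) - 40*T(-6, 6)) = 122*(0 - 40*(-2 - 1*6)) = 122*(0 - 40*(-2 - 6)) = 122*(0 - 40*(-8)) = 122*(0 + 320) = 122*320 = 39040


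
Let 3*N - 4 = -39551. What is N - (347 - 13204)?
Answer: -976/3 ≈ -325.33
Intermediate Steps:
N = -39547/3 (N = 4/3 + (⅓)*(-39551) = 4/3 - 39551/3 = -39547/3 ≈ -13182.)
N - (347 - 13204) = -39547/3 - (347 - 13204) = -39547/3 - 1*(-12857) = -39547/3 + 12857 = -976/3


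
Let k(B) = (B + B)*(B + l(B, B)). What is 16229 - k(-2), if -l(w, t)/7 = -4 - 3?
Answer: 16417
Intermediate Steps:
l(w, t) = 49 (l(w, t) = -7*(-4 - 3) = -7*(-7) = 49)
k(B) = 2*B*(49 + B) (k(B) = (B + B)*(B + 49) = (2*B)*(49 + B) = 2*B*(49 + B))
16229 - k(-2) = 16229 - 2*(-2)*(49 - 2) = 16229 - 2*(-2)*47 = 16229 - 1*(-188) = 16229 + 188 = 16417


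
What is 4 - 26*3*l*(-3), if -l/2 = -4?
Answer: 1876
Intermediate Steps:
l = 8 (l = -2*(-4) = 8)
4 - 26*3*l*(-3) = 4 - 26*3*8*(-3) = 4 - 624*(-3) = 4 - 26*(-72) = 4 + 1872 = 1876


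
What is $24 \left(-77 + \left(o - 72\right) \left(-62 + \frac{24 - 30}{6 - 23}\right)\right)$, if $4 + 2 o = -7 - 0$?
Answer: $\frac{1917864}{17} \approx 1.1282 \cdot 10^{5}$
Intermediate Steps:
$o = - \frac{11}{2}$ ($o = -2 + \frac{-7 - 0}{2} = -2 + \frac{-7 + 0}{2} = -2 + \frac{1}{2} \left(-7\right) = -2 - \frac{7}{2} = - \frac{11}{2} \approx -5.5$)
$24 \left(-77 + \left(o - 72\right) \left(-62 + \frac{24 - 30}{6 - 23}\right)\right) = 24 \left(-77 + \left(- \frac{11}{2} - 72\right) \left(-62 + \frac{24 - 30}{6 - 23}\right)\right) = 24 \left(-77 - \frac{155 \left(-62 - \frac{6}{-17}\right)}{2}\right) = 24 \left(-77 - \frac{155 \left(-62 - - \frac{6}{17}\right)}{2}\right) = 24 \left(-77 - \frac{155 \left(-62 + \frac{6}{17}\right)}{2}\right) = 24 \left(-77 - - \frac{81220}{17}\right) = 24 \left(-77 + \frac{81220}{17}\right) = 24 \cdot \frac{79911}{17} = \frac{1917864}{17}$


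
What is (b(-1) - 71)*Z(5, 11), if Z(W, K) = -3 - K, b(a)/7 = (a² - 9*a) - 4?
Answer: 406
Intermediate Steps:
b(a) = -28 - 63*a + 7*a² (b(a) = 7*((a² - 9*a) - 4) = 7*(-4 + a² - 9*a) = -28 - 63*a + 7*a²)
(b(-1) - 71)*Z(5, 11) = ((-28 - 63*(-1) + 7*(-1)²) - 71)*(-3 - 1*11) = ((-28 + 63 + 7*1) - 71)*(-3 - 11) = ((-28 + 63 + 7) - 71)*(-14) = (42 - 71)*(-14) = -29*(-14) = 406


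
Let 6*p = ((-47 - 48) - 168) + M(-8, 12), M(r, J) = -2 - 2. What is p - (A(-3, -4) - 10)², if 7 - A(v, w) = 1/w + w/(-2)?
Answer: -1073/16 ≈ -67.063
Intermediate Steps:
A(v, w) = 7 + w/2 - 1/w (A(v, w) = 7 - (1/w + w/(-2)) = 7 - (1/w + w*(-½)) = 7 - (1/w - w/2) = 7 + (w/2 - 1/w) = 7 + w/2 - 1/w)
M(r, J) = -4
p = -89/2 (p = (((-47 - 48) - 168) - 4)/6 = ((-95 - 168) - 4)/6 = (-263 - 4)/6 = (⅙)*(-267) = -89/2 ≈ -44.500)
p - (A(-3, -4) - 10)² = -89/2 - ((7 + (½)*(-4) - 1/(-4)) - 10)² = -89/2 - ((7 - 2 - 1*(-¼)) - 10)² = -89/2 - ((7 - 2 + ¼) - 10)² = -89/2 - (21/4 - 10)² = -89/2 - (-19/4)² = -89/2 - 1*361/16 = -89/2 - 361/16 = -1073/16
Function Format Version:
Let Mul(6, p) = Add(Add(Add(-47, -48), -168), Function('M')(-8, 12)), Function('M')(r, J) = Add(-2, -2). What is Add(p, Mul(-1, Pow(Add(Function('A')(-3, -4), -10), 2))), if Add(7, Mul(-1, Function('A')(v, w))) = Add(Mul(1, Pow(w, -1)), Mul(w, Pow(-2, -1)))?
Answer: Rational(-1073, 16) ≈ -67.063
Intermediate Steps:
Function('A')(v, w) = Add(7, Mul(Rational(1, 2), w), Mul(-1, Pow(w, -1))) (Function('A')(v, w) = Add(7, Mul(-1, Add(Mul(1, Pow(w, -1)), Mul(w, Pow(-2, -1))))) = Add(7, Mul(-1, Add(Pow(w, -1), Mul(w, Rational(-1, 2))))) = Add(7, Mul(-1, Add(Pow(w, -1), Mul(Rational(-1, 2), w)))) = Add(7, Add(Mul(Rational(1, 2), w), Mul(-1, Pow(w, -1)))) = Add(7, Mul(Rational(1, 2), w), Mul(-1, Pow(w, -1))))
Function('M')(r, J) = -4
p = Rational(-89, 2) (p = Mul(Rational(1, 6), Add(Add(Add(-47, -48), -168), -4)) = Mul(Rational(1, 6), Add(Add(-95, -168), -4)) = Mul(Rational(1, 6), Add(-263, -4)) = Mul(Rational(1, 6), -267) = Rational(-89, 2) ≈ -44.500)
Add(p, Mul(-1, Pow(Add(Function('A')(-3, -4), -10), 2))) = Add(Rational(-89, 2), Mul(-1, Pow(Add(Add(7, Mul(Rational(1, 2), -4), Mul(-1, Pow(-4, -1))), -10), 2))) = Add(Rational(-89, 2), Mul(-1, Pow(Add(Add(7, -2, Mul(-1, Rational(-1, 4))), -10), 2))) = Add(Rational(-89, 2), Mul(-1, Pow(Add(Add(7, -2, Rational(1, 4)), -10), 2))) = Add(Rational(-89, 2), Mul(-1, Pow(Add(Rational(21, 4), -10), 2))) = Add(Rational(-89, 2), Mul(-1, Pow(Rational(-19, 4), 2))) = Add(Rational(-89, 2), Mul(-1, Rational(361, 16))) = Add(Rational(-89, 2), Rational(-361, 16)) = Rational(-1073, 16)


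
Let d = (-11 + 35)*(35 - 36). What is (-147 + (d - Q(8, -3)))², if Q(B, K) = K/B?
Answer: 1863225/64 ≈ 29113.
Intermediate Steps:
d = -24 (d = 24*(-1) = -24)
(-147 + (d - Q(8, -3)))² = (-147 + (-24 - (-3)/8))² = (-147 + (-24 - 1*(-3/8)))² = (-147 + (-24 + 3/8))² = (-147 - 189/8)² = (-1365/8)² = 1863225/64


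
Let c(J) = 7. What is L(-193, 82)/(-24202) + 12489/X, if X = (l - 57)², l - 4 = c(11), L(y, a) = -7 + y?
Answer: 6580043/1113292 ≈ 5.9104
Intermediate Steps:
l = 11 (l = 4 + 7 = 11)
X = 2116 (X = (11 - 57)² = (-46)² = 2116)
L(-193, 82)/(-24202) + 12489/X = (-7 - 193)/(-24202) + 12489/2116 = -200*(-1/24202) + 12489*(1/2116) = 100/12101 + 543/92 = 6580043/1113292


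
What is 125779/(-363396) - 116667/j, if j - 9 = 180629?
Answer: -32558394067/32821563324 ≈ -0.99198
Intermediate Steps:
j = 180638 (j = 9 + 180629 = 180638)
125779/(-363396) - 116667/j = 125779/(-363396) - 116667/180638 = 125779*(-1/363396) - 116667*1/180638 = -125779/363396 - 116667/180638 = -32558394067/32821563324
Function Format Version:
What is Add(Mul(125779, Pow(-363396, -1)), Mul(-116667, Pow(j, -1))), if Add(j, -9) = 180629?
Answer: Rational(-32558394067, 32821563324) ≈ -0.99198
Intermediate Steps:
j = 180638 (j = Add(9, 180629) = 180638)
Add(Mul(125779, Pow(-363396, -1)), Mul(-116667, Pow(j, -1))) = Add(Mul(125779, Pow(-363396, -1)), Mul(-116667, Pow(180638, -1))) = Add(Mul(125779, Rational(-1, 363396)), Mul(-116667, Rational(1, 180638))) = Add(Rational(-125779, 363396), Rational(-116667, 180638)) = Rational(-32558394067, 32821563324)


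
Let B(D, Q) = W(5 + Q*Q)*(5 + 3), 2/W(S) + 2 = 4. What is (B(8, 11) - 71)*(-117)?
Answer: 7371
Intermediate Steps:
W(S) = 1 (W(S) = 2/(-2 + 4) = 2/2 = 2*(½) = 1)
B(D, Q) = 8 (B(D, Q) = 1*(5 + 3) = 1*8 = 8)
(B(8, 11) - 71)*(-117) = (8 - 71)*(-117) = -63*(-117) = 7371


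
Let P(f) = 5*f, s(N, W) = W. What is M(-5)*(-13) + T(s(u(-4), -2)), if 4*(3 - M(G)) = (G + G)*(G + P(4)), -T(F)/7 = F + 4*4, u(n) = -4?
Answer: -1249/2 ≈ -624.50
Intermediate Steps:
T(F) = -112 - 7*F (T(F) = -7*(F + 4*4) = -7*(F + 16) = -7*(16 + F) = -112 - 7*F)
M(G) = 3 - G*(20 + G)/2 (M(G) = 3 - (G + G)*(G + 5*4)/4 = 3 - 2*G*(G + 20)/4 = 3 - 2*G*(20 + G)/4 = 3 - G*(20 + G)/2)
M(-5)*(-13) + T(s(u(-4), -2)) = (3 - 10*(-5) - ½*(-5)²)*(-13) + (-112 - 7*(-2)) = (3 + 50 - ½*25)*(-13) + (-112 + 14) = (3 + 50 - 25/2)*(-13) - 98 = (81/2)*(-13) - 98 = -1053/2 - 98 = -1249/2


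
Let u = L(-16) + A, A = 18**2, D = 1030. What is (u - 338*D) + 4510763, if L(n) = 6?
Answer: 4162953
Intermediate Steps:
A = 324
u = 330 (u = 6 + 324 = 330)
(u - 338*D) + 4510763 = (330 - 338*1030) + 4510763 = (330 - 348140) + 4510763 = -347810 + 4510763 = 4162953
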